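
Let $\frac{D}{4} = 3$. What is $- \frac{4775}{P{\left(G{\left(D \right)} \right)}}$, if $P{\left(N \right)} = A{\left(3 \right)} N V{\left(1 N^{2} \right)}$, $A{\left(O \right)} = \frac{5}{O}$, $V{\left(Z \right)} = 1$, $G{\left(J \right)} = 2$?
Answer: $- \frac{2865}{2} \approx -1432.5$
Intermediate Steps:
$D = 12$ ($D = 4 \cdot 3 = 12$)
$P{\left(N \right)} = \frac{5 N}{3}$ ($P{\left(N \right)} = \frac{5}{3} N 1 = 5 \cdot \frac{1}{3} N 1 = \frac{5 N}{3} \cdot 1 = \frac{5 N}{3}$)
$- \frac{4775}{P{\left(G{\left(D \right)} \right)}} = - \frac{4775}{\frac{5}{3} \cdot 2} = - \frac{4775}{\frac{10}{3}} = \left(-4775\right) \frac{3}{10} = - \frac{2865}{2}$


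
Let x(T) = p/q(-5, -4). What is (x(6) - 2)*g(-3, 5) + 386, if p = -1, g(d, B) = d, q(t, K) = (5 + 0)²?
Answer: 9803/25 ≈ 392.12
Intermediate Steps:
q(t, K) = 25 (q(t, K) = 5² = 25)
x(T) = -1/25
(x(6) - 2)*g(-3, 5) + 386 = (-1/25 - 2)*(-3) + 386 = -51/25*(-3) + 386 = 153/25 + 386 = 9803/25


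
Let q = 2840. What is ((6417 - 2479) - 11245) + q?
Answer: -4467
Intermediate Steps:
((6417 - 2479) - 11245) + q = ((6417 - 2479) - 11245) + 2840 = (3938 - 11245) + 2840 = -7307 + 2840 = -4467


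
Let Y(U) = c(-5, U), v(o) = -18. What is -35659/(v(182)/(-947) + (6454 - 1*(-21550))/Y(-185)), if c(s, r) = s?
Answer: 168845365/26519698 ≈ 6.3668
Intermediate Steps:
Y(U) = -5
-35659/(v(182)/(-947) + (6454 - 1*(-21550))/Y(-185)) = -35659/(-18/(-947) + (6454 - 1*(-21550))/(-5)) = -35659/(-18*(-1/947) + (6454 + 21550)*(-1/5)) = -35659/(18/947 + 28004*(-1/5)) = -35659/(18/947 - 28004/5) = -35659/(-26519698/4735) = -35659*(-4735/26519698) = 168845365/26519698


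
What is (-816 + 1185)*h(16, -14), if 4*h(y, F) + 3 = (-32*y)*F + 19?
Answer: 662724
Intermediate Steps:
h(y, F) = 4 - 8*F*y (h(y, F) = -3/4 + ((-32*y)*F + 19)/4 = -3/4 + (-32*F*y + 19)/4 = -3/4 + (19 - 32*F*y)/4 = -3/4 + (19/4 - 8*F*y) = 4 - 8*F*y)
(-816 + 1185)*h(16, -14) = (-816 + 1185)*(4 - 8*(-14)*16) = 369*(4 + 1792) = 369*1796 = 662724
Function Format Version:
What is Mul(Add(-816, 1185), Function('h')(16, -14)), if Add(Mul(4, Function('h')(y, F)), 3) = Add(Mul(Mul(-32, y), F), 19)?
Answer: 662724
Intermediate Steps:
Function('h')(y, F) = Add(4, Mul(-8, F, y)) (Function('h')(y, F) = Add(Rational(-3, 4), Mul(Rational(1, 4), Add(Mul(Mul(-32, y), F), 19))) = Add(Rational(-3, 4), Mul(Rational(1, 4), Add(Mul(-32, F, y), 19))) = Add(Rational(-3, 4), Mul(Rational(1, 4), Add(19, Mul(-32, F, y)))) = Add(Rational(-3, 4), Add(Rational(19, 4), Mul(-8, F, y))) = Add(4, Mul(-8, F, y)))
Mul(Add(-816, 1185), Function('h')(16, -14)) = Mul(Add(-816, 1185), Add(4, Mul(-8, -14, 16))) = Mul(369, Add(4, 1792)) = Mul(369, 1796) = 662724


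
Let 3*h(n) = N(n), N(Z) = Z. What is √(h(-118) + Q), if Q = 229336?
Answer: √2063670/3 ≈ 478.85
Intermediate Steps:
h(n) = n/3
√(h(-118) + Q) = √((⅓)*(-118) + 229336) = √(-118/3 + 229336) = √(687890/3) = √2063670/3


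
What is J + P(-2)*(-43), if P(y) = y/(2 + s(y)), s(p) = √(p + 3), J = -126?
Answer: -292/3 ≈ -97.333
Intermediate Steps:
s(p) = √(3 + p)
P(y) = y/(2 + √(3 + y))
J + P(-2)*(-43) = -126 - 2/(2 + √(3 - 2))*(-43) = -126 - 2/(2 + √1)*(-43) = -126 - 2/(2 + 1)*(-43) = -126 - 2/3*(-43) = -126 - 2*⅓*(-43) = -126 - ⅔*(-43) = -126 + 86/3 = -292/3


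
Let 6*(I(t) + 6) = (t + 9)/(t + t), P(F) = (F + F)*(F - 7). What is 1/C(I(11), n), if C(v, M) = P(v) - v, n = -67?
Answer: 1089/170033 ≈ 0.0064046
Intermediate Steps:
P(F) = 2*F*(-7 + F) (P(F) = (2*F)*(-7 + F) = 2*F*(-7 + F))
I(t) = -6 + (9 + t)/(12*t) (I(t) = -6 + ((t + 9)/(t + t))/6 = -6 + ((9 + t)/((2*t)))/6 = -6 + ((9 + t)*(1/(2*t)))/6 = -6 + ((9 + t)/(2*t))/6 = -6 + (9 + t)/(12*t))
C(v, M) = -v + 2*v*(-7 + v) (C(v, M) = 2*v*(-7 + v) - v = -v + 2*v*(-7 + v))
1/C(I(11), n) = 1/(((1/12)*(9 - 71*11)/11)*(-15 + 2*((1/12)*(9 - 71*11)/11))) = 1/(((1/12)*(1/11)*(9 - 781))*(-15 + 2*((1/12)*(1/11)*(9 - 781)))) = 1/(((1/12)*(1/11)*(-772))*(-15 + 2*((1/12)*(1/11)*(-772)))) = 1/(-193*(-15 + 2*(-193/33))/33) = 1/(-193*(-15 - 386/33)/33) = 1/(-193/33*(-881/33)) = 1/(170033/1089) = 1089/170033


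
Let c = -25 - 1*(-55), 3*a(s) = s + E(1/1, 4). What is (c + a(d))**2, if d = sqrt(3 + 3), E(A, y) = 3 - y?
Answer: (89 + sqrt(6))**2/9 ≈ 929.22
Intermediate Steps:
d = sqrt(6) ≈ 2.4495
a(s) = -1/3 + s/3 (a(s) = (s + (3 - 1*4))/3 = (s + (3 - 4))/3 = (s - 1)/3 = (-1 + s)/3 = -1/3 + s/3)
c = 30 (c = -25 + 55 = 30)
(c + a(d))**2 = (30 + (-1/3 + sqrt(6)/3))**2 = (89/3 + sqrt(6)/3)**2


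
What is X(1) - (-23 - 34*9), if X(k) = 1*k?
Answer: 330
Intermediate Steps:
X(k) = k
X(1) - (-23 - 34*9) = 1 - (-23 - 34*9) = 1 - (-23 - 306) = 1 - 1*(-329) = 1 + 329 = 330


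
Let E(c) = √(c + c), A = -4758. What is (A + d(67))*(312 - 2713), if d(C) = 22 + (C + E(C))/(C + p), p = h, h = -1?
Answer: 750334109/66 - 2401*√134/66 ≈ 1.1368e+7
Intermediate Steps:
E(c) = √2*√c (E(c) = √(2*c) = √2*√c)
p = -1
d(C) = 22 + (C + √2*√C)/(-1 + C) (d(C) = 22 + (C + √2*√C)/(C - 1) = 22 + (C + √2*√C)/(-1 + C))
(A + d(67))*(312 - 2713) = (-4758 + (-22 + 23*67 + √2*√67)/(-1 + 67))*(312 - 2713) = (-4758 + (-22 + 1541 + √134)/66)*(-2401) = (-4758 + (1519 + √134)/66)*(-2401) = (-4758 + (1519/66 + √134/66))*(-2401) = (-312509/66 + √134/66)*(-2401) = 750334109/66 - 2401*√134/66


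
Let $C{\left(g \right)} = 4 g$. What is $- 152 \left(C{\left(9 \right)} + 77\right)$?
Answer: $-17176$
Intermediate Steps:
$- 152 \left(C{\left(9 \right)} + 77\right) = - 152 \left(4 \cdot 9 + 77\right) = - 152 \left(36 + 77\right) = \left(-152\right) 113 = -17176$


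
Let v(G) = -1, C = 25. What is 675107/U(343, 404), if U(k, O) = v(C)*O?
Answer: -675107/404 ≈ -1671.1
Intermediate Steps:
U(k, O) = -O
675107/U(343, 404) = 675107/((-1*404)) = 675107/(-404) = 675107*(-1/404) = -675107/404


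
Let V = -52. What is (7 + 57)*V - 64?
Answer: -3392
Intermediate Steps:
(7 + 57)*V - 64 = (7 + 57)*(-52) - 64 = 64*(-52) - 64 = -3328 - 64 = -3392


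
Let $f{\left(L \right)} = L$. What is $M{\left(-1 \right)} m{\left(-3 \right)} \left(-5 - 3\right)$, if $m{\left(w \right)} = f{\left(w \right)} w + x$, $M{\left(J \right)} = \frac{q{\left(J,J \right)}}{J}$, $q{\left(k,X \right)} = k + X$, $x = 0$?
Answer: $-144$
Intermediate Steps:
$q{\left(k,X \right)} = X + k$
$M{\left(J \right)} = 2$ ($M{\left(J \right)} = \frac{J + J}{J} = \frac{2 J}{J} = 2$)
$m{\left(w \right)} = w^{2}$ ($m{\left(w \right)} = w w + 0 = w^{2} + 0 = w^{2}$)
$M{\left(-1 \right)} m{\left(-3 \right)} \left(-5 - 3\right) = 2 \left(-3\right)^{2} \left(-5 - 3\right) = 2 \cdot 9 \left(-5 - 3\right) = 18 \left(-8\right) = -144$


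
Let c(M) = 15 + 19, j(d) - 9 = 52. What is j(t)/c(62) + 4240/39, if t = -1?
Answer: 146539/1326 ≈ 110.51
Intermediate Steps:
j(d) = 61 (j(d) = 9 + 52 = 61)
c(M) = 34
j(t)/c(62) + 4240/39 = 61/34 + 4240/39 = 146539/1326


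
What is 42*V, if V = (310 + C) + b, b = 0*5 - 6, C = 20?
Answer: 13608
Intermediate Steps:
b = -6 (b = 0 - 6 = -6)
V = 324 (V = (310 + 20) - 6 = 330 - 6 = 324)
42*V = 42*324 = 13608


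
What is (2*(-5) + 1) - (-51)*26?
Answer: 1317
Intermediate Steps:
(2*(-5) + 1) - (-51)*26 = (-10 + 1) - 51*(-26) = -9 + 1326 = 1317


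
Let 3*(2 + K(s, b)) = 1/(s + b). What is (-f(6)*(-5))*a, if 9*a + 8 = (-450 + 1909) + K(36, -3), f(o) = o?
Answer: 1434520/297 ≈ 4830.0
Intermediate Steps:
K(s, b) = -2 + 1/(3*(b + s)) (K(s, b) = -2 + 1/(3*(s + b)) = -2 + 1/(3*(b + s)))
a = 143452/891 (a = -8/9 + ((-450 + 1909) + (1/3 - 2*(-3) - 2*36)/(-3 + 36))/9 = -8/9 + (1459 + (1/3 + 6 - 72)/33)/9 = -8/9 + (1459 + (1/33)*(-197/3))/9 = -8/9 + (1459 - 197/99)/9 = -8/9 + (1/9)*(144244/99) = -8/9 + 144244/891 = 143452/891 ≈ 161.00)
(-f(6)*(-5))*a = (-1*6*(-5))*(143452/891) = -6*(-5)*(143452/891) = 30*(143452/891) = 1434520/297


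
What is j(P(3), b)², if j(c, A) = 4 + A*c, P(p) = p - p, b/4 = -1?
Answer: 16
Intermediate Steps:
b = -4 (b = 4*(-1) = -4)
P(p) = 0
j(P(3), b)² = (4 - 4*0)² = (4 + 0)² = 4² = 16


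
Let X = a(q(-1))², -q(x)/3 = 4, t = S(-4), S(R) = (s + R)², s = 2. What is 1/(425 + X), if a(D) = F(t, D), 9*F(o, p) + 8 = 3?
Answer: 81/34450 ≈ 0.0023512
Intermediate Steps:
S(R) = (2 + R)²
t = 4 (t = (2 - 4)² = (-2)² = 4)
q(x) = -12 (q(x) = -3*4 = -12)
F(o, p) = -5/9 (F(o, p) = -8/9 + (⅑)*3 = -8/9 + ⅓ = -5/9)
a(D) = -5/9
X = 25/81 (X = (-5/9)² = 25/81 ≈ 0.30864)
1/(425 + X) = 1/(425 + 25/81) = 1/(34450/81) = 81/34450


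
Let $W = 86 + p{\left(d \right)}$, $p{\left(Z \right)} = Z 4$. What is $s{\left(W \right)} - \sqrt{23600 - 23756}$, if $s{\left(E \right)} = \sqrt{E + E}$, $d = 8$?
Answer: $2 \sqrt{59} - 2 i \sqrt{39} \approx 15.362 - 12.49 i$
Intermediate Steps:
$p{\left(Z \right)} = 4 Z$
$W = 118$ ($W = 86 + 4 \cdot 8 = 86 + 32 = 118$)
$s{\left(E \right)} = \sqrt{2} \sqrt{E}$ ($s{\left(E \right)} = \sqrt{2 E} = \sqrt{2} \sqrt{E}$)
$s{\left(W \right)} - \sqrt{23600 - 23756} = \sqrt{2} \sqrt{118} - \sqrt{23600 - 23756} = 2 \sqrt{59} - \sqrt{-156} = 2 \sqrt{59} - 2 i \sqrt{39}$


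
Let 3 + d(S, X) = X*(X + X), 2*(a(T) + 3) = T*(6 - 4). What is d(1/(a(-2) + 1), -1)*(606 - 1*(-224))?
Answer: -830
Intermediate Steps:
a(T) = -3 + T (a(T) = -3 + (T*(6 - 4))/2 = -3 + (T*2)/2 = -3 + (2*T)/2 = -3 + T)
d(S, X) = -3 + 2*X² (d(S, X) = -3 + X*(X + X) = -3 + X*(2*X) = -3 + 2*X²)
d(1/(a(-2) + 1), -1)*(606 - 1*(-224)) = (-3 + 2*(-1)²)*(606 - 1*(-224)) = (-3 + 2*1)*(606 + 224) = (-3 + 2)*830 = -1*830 = -830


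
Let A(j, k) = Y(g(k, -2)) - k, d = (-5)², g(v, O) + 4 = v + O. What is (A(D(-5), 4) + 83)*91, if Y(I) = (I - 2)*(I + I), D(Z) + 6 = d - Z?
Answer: 8645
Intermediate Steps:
g(v, O) = -4 + O + v (g(v, O) = -4 + (v + O) = -4 + (O + v) = -4 + O + v)
d = 25
D(Z) = 19 - Z (D(Z) = -6 + (25 - Z) = 19 - Z)
Y(I) = 2*I*(-2 + I) (Y(I) = (-2 + I)*(2*I) = 2*I*(-2 + I))
A(j, k) = -k + 2*(-8 + k)*(-6 + k) (A(j, k) = 2*(-4 - 2 + k)*(-2 + (-4 - 2 + k)) - k = 2*(-6 + k)*(-2 + (-6 + k)) - k = 2*(-6 + k)*(-8 + k) - k = 2*(-8 + k)*(-6 + k) - k = -k + 2*(-8 + k)*(-6 + k))
(A(D(-5), 4) + 83)*91 = ((-1*4 + 2*(-8 + 4)*(-6 + 4)) + 83)*91 = ((-4 + 2*(-4)*(-2)) + 83)*91 = ((-4 + 16) + 83)*91 = (12 + 83)*91 = 95*91 = 8645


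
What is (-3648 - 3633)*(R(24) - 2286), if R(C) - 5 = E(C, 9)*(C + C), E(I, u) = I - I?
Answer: 16607961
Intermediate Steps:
E(I, u) = 0
R(C) = 5 (R(C) = 5 + 0*(C + C) = 5 + 0*(2*C) = 5 + 0 = 5)
(-3648 - 3633)*(R(24) - 2286) = (-3648 - 3633)*(5 - 2286) = -7281*(-2281) = 16607961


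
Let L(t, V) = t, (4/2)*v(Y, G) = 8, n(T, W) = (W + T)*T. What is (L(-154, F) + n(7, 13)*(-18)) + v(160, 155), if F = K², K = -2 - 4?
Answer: -2670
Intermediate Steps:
K = -6
n(T, W) = T*(T + W) (n(T, W) = (T + W)*T = T*(T + W))
v(Y, G) = 4 (v(Y, G) = (½)*8 = 4)
F = 36 (F = (-6)² = 36)
(L(-154, F) + n(7, 13)*(-18)) + v(160, 155) = (-154 + (7*(7 + 13))*(-18)) + 4 = (-154 + (7*20)*(-18)) + 4 = (-154 + 140*(-18)) + 4 = (-154 - 2520) + 4 = -2674 + 4 = -2670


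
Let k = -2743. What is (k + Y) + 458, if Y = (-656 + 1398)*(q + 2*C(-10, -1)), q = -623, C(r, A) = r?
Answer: -479391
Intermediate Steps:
Y = -477106 (Y = (-656 + 1398)*(-623 + 2*(-10)) = 742*(-623 - 20) = 742*(-643) = -477106)
(k + Y) + 458 = (-2743 - 477106) + 458 = -479849 + 458 = -479391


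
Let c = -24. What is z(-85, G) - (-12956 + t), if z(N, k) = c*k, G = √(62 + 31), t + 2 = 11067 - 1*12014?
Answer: 13905 - 24*√93 ≈ 13674.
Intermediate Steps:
t = -949 (t = -2 + (11067 - 1*12014) = -2 + (11067 - 12014) = -2 - 947 = -949)
G = √93 ≈ 9.6436
z(N, k) = -24*k
z(-85, G) - (-12956 + t) = -24*√93 - (-12956 - 949) = -24*√93 - 1*(-13905) = -24*√93 + 13905 = 13905 - 24*√93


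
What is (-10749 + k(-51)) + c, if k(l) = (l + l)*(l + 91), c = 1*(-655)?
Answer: -15484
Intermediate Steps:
c = -655
k(l) = 2*l*(91 + l) (k(l) = (2*l)*(91 + l) = 2*l*(91 + l))
(-10749 + k(-51)) + c = (-10749 + 2*(-51)*(91 - 51)) - 655 = (-10749 + 2*(-51)*40) - 655 = (-10749 - 4080) - 655 = -14829 - 655 = -15484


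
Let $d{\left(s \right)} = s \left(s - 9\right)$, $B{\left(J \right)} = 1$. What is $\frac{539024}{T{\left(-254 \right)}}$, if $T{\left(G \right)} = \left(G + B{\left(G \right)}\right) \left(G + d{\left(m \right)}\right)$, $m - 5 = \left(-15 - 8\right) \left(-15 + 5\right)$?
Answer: $- \frac{67378}{1671571} \approx -0.040308$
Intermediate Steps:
$m = 235$ ($m = 5 + \left(-15 - 8\right) \left(-15 + 5\right) = 5 - -230 = 5 + 230 = 235$)
$d{\left(s \right)} = s \left(-9 + s\right)$
$T{\left(G \right)} = \left(1 + G\right) \left(53110 + G\right)$ ($T{\left(G \right)} = \left(G + 1\right) \left(G + 235 \left(-9 + 235\right)\right) = \left(1 + G\right) \left(G + 235 \cdot 226\right) = \left(1 + G\right) \left(G + 53110\right) = \left(1 + G\right) \left(53110 + G\right)$)
$\frac{539024}{T{\left(-254 \right)}} = \frac{539024}{53110 + \left(-254\right)^{2} + 53111 \left(-254\right)} = \frac{539024}{53110 + 64516 - 13490194} = \frac{539024}{-13372568} = 539024 \left(- \frac{1}{13372568}\right) = - \frac{67378}{1671571}$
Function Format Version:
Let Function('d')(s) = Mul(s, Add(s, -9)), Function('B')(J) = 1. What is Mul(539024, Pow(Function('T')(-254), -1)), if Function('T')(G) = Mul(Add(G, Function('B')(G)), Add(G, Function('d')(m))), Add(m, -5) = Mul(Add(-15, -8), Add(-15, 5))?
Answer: Rational(-67378, 1671571) ≈ -0.040308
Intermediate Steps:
m = 235 (m = Add(5, Mul(Add(-15, -8), Add(-15, 5))) = Add(5, Mul(-23, -10)) = Add(5, 230) = 235)
Function('d')(s) = Mul(s, Add(-9, s))
Function('T')(G) = Mul(Add(1, G), Add(53110, G)) (Function('T')(G) = Mul(Add(G, 1), Add(G, Mul(235, Add(-9, 235)))) = Mul(Add(1, G), Add(G, Mul(235, 226))) = Mul(Add(1, G), Add(G, 53110)) = Mul(Add(1, G), Add(53110, G)))
Mul(539024, Pow(Function('T')(-254), -1)) = Mul(539024, Pow(Add(53110, Pow(-254, 2), Mul(53111, -254)), -1)) = Mul(539024, Pow(Add(53110, 64516, -13490194), -1)) = Mul(539024, Pow(-13372568, -1)) = Mul(539024, Rational(-1, 13372568)) = Rational(-67378, 1671571)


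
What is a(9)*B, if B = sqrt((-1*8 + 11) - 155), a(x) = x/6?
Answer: 3*I*sqrt(38) ≈ 18.493*I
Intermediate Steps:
a(x) = x/6 (a(x) = x*(1/6) = x/6)
B = 2*I*sqrt(38) (B = sqrt((-8 + 11) - 155) = sqrt(3 - 155) = sqrt(-152) = 2*I*sqrt(38) ≈ 12.329*I)
a(9)*B = ((1/6)*9)*(2*I*sqrt(38)) = 3*(2*I*sqrt(38))/2 = 3*I*sqrt(38)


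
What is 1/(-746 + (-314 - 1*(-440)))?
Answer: -1/620 ≈ -0.0016129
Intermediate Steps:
1/(-746 + (-314 - 1*(-440))) = 1/(-746 + (-314 + 440)) = 1/(-746 + 126) = 1/(-620) = -1/620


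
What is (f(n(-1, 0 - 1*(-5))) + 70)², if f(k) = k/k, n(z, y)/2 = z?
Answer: 5041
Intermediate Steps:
n(z, y) = 2*z
f(k) = 1
(f(n(-1, 0 - 1*(-5))) + 70)² = (1 + 70)² = 71² = 5041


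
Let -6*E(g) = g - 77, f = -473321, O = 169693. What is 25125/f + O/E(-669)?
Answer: 240948409734/176548733 ≈ 1364.8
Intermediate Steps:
E(g) = 77/6 - g/6 (E(g) = -(g - 77)/6 = -(-77 + g)/6 = 77/6 - g/6)
25125/f + O/E(-669) = 25125/(-473321) + 169693/(77/6 - ⅙*(-669)) = 25125*(-1/473321) + 169693/(77/6 + 223/2) = -25125/473321 + 169693/(373/3) = -25125/473321 + 169693*(3/373) = -25125/473321 + 509079/373 = 240948409734/176548733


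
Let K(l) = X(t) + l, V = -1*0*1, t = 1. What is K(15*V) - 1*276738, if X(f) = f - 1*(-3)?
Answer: -276734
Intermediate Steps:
X(f) = 3 + f (X(f) = f + 3 = 3 + f)
V = 0 (V = 0*1 = 0)
K(l) = 4 + l (K(l) = (3 + 1) + l = 4 + l)
K(15*V) - 1*276738 = (4 + 15*0) - 1*276738 = (4 + 0) - 276738 = 4 - 276738 = -276734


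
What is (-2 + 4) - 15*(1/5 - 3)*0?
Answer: 2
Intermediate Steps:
(-2 + 4) - 15*(1/5 - 3)*0 = 2 - 15*(1/5 - 3)*0 = 2 - (-42)*0 = 2 - 15*0 = 2 + 0 = 2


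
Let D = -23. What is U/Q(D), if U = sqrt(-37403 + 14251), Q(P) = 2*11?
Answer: 2*I*sqrt(1447)/11 ≈ 6.9163*I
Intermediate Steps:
Q(P) = 22
U = 4*I*sqrt(1447) (U = sqrt(-23152) = 4*I*sqrt(1447) ≈ 152.16*I)
U/Q(D) = (4*I*sqrt(1447))/22 = (4*I*sqrt(1447))*(1/22) = 2*I*sqrt(1447)/11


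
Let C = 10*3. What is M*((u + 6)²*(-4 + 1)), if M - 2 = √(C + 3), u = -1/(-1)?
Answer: -294 - 147*√33 ≈ -1138.5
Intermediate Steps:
C = 30
u = 1 (u = -1*(-1) = 1)
M = 2 + √33 (M = 2 + √(30 + 3) = 2 + √33 ≈ 7.7446)
M*((u + 6)²*(-4 + 1)) = (2 + √33)*((1 + 6)²*(-4 + 1)) = (2 + √33)*(7²*(-3)) = (2 + √33)*(49*(-3)) = (2 + √33)*(-147) = -294 - 147*√33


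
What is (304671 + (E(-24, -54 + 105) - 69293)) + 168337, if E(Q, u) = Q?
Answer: 403691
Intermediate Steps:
(304671 + (E(-24, -54 + 105) - 69293)) + 168337 = (304671 + (-24 - 69293)) + 168337 = (304671 - 69317) + 168337 = 235354 + 168337 = 403691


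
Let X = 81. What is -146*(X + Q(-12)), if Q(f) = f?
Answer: -10074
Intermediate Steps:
-146*(X + Q(-12)) = -146*(81 - 12) = -146*69 = -10074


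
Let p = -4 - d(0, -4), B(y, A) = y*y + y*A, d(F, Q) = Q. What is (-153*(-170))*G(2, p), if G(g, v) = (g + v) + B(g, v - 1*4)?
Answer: -52020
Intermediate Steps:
B(y, A) = y² + A*y
p = 0 (p = -4 - 1*(-4) = -4 + 4 = 0)
G(g, v) = g + v + g*(-4 + g + v) (G(g, v) = (g + v) + g*((v - 1*4) + g) = (g + v) + g*((v - 4) + g) = (g + v) + g*((-4 + v) + g) = (g + v) + g*(-4 + g + v) = g + v + g*(-4 + g + v))
(-153*(-170))*G(2, p) = (-153*(-170))*(2 + 0 + 2*(-4 + 2 + 0)) = 26010*(2 + 0 + 2*(-2)) = 26010*(2 + 0 - 4) = 26010*(-2) = -52020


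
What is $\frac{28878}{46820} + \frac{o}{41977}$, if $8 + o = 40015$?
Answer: $\frac{1542669773}{982681570} \approx 1.5699$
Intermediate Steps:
$o = 40007$ ($o = -8 + 40015 = 40007$)
$\frac{28878}{46820} + \frac{o}{41977} = \frac{28878}{46820} + \frac{40007}{41977} = 28878 \cdot \frac{1}{46820} + 40007 \cdot \frac{1}{41977} = \frac{14439}{23410} + \frac{40007}{41977} = \frac{1542669773}{982681570}$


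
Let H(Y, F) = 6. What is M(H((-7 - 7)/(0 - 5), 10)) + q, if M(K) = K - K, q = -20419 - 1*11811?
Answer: -32230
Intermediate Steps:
q = -32230 (q = -20419 - 11811 = -32230)
M(K) = 0
M(H((-7 - 7)/(0 - 5), 10)) + q = 0 - 32230 = -32230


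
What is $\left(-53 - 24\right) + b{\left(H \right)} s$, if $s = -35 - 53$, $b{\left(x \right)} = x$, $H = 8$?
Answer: $-781$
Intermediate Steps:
$s = -88$
$\left(-53 - 24\right) + b{\left(H \right)} s = \left(-53 - 24\right) + 8 \left(-88\right) = -77 - 704 = -781$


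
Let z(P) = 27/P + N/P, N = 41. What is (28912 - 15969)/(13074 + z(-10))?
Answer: 64715/65336 ≈ 0.99050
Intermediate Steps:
z(P) = 68/P (z(P) = 27/P + 41/P = 68/P)
(28912 - 15969)/(13074 + z(-10)) = (28912 - 15969)/(13074 + 68/(-10)) = 12943/(13074 + 68*(-⅒)) = 12943/(13074 - 34/5) = 12943/(65336/5) = 12943*(5/65336) = 64715/65336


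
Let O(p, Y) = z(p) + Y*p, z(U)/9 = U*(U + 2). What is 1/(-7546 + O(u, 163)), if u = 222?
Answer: 1/476192 ≈ 2.1000e-6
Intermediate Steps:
z(U) = 9*U*(2 + U) (z(U) = 9*(U*(U + 2)) = 9*(U*(2 + U)) = 9*U*(2 + U))
O(p, Y) = Y*p + 9*p*(2 + p) (O(p, Y) = 9*p*(2 + p) + Y*p = Y*p + 9*p*(2 + p))
1/(-7546 + O(u, 163)) = 1/(-7546 + 222*(18 + 163 + 9*222)) = 1/(-7546 + 222*(18 + 163 + 1998)) = 1/(-7546 + 222*2179) = 1/(-7546 + 483738) = 1/476192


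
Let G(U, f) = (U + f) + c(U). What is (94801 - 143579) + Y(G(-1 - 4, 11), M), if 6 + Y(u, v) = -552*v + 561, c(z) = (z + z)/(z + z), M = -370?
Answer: 156017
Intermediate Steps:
c(z) = 1 (c(z) = (2*z)/((2*z)) = (2*z)*(1/(2*z)) = 1)
G(U, f) = 1 + U + f (G(U, f) = (U + f) + 1 = 1 + U + f)
Y(u, v) = 555 - 552*v (Y(u, v) = -6 + (-552*v + 561) = -6 + (561 - 552*v) = 555 - 552*v)
(94801 - 143579) + Y(G(-1 - 4, 11), M) = (94801 - 143579) + (555 - 552*(-370)) = -48778 + (555 + 204240) = -48778 + 204795 = 156017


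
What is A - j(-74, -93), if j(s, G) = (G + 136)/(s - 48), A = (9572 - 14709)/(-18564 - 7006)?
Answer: 431556/779885 ≈ 0.55336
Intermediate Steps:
A = 5137/25570 (A = -5137/(-25570) = -5137*(-1/25570) = 5137/25570 ≈ 0.20090)
j(s, G) = (136 + G)/(-48 + s)
A - j(-74, -93) = 5137/25570 - (136 - 93)/(-48 - 74) = 5137/25570 - 43/(-122) = 5137/25570 - (-1)*43/122 = 5137/25570 - 1*(-43/122) = 5137/25570 + 43/122 = 431556/779885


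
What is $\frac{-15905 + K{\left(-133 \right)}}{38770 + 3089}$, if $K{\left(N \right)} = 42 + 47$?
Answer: $- \frac{5272}{13953} \approx -0.37784$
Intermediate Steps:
$K{\left(N \right)} = 89$
$\frac{-15905 + K{\left(-133 \right)}}{38770 + 3089} = \frac{-15905 + 89}{38770 + 3089} = - \frac{15816}{41859} = \left(-15816\right) \frac{1}{41859} = - \frac{5272}{13953}$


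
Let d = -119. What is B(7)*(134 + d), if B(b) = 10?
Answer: 150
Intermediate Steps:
B(7)*(134 + d) = 10*(134 - 119) = 10*15 = 150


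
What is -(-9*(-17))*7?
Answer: -1071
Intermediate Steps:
-(-9*(-17))*7 = -153*7 = -1*1071 = -1071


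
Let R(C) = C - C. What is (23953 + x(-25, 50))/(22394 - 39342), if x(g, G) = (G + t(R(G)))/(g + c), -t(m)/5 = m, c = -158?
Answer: -4383349/3101484 ≈ -1.4133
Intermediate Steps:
R(C) = 0
t(m) = -5*m
x(g, G) = G/(-158 + g) (x(g, G) = (G - 5*0)/(g - 158) = (G + 0)/(-158 + g) = G/(-158 + g))
(23953 + x(-25, 50))/(22394 - 39342) = (23953 + 50/(-158 - 25))/(22394 - 39342) = (23953 + 50/(-183))/(-16948) = (23953 + 50*(-1/183))*(-1/16948) = (23953 - 50/183)*(-1/16948) = (4383349/183)*(-1/16948) = -4383349/3101484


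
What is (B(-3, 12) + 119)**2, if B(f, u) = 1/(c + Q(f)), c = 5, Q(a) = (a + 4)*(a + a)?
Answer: 13924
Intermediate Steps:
Q(a) = 2*a*(4 + a) (Q(a) = (4 + a)*(2*a) = 2*a*(4 + a))
B(f, u) = 1/(5 + 2*f*(4 + f))
(B(-3, 12) + 119)**2 = (1/(5 + 2*(-3)*(4 - 3)) + 119)**2 = (1/(5 + 2*(-3)*1) + 119)**2 = (1/(5 - 6) + 119)**2 = (1/(-1) + 119)**2 = (-1 + 119)**2 = 118**2 = 13924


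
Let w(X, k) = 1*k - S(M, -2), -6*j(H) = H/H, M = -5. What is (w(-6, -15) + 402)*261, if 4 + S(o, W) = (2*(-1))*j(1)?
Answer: 101964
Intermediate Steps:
j(H) = -1/6 (j(H) = -H/(6*H) = -1/6*1 = -1/6)
S(o, W) = -11/3 (S(o, W) = -4 + (2*(-1))*(-1/6) = -4 - 2*(-1/6) = -4 + 1/3 = -11/3)
w(X, k) = 11/3 + k (w(X, k) = 1*k - 1*(-11/3) = k + 11/3 = 11/3 + k)
(w(-6, -15) + 402)*261 = ((11/3 - 15) + 402)*261 = (-34/3 + 402)*261 = (1172/3)*261 = 101964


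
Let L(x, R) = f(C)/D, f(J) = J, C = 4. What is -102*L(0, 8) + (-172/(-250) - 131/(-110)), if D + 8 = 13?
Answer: -219233/2750 ≈ -79.721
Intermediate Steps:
D = 5 (D = -8 + 13 = 5)
L(x, R) = ⅘ (L(x, R) = 4/5 = 4*(⅕) = ⅘)
-102*L(0, 8) + (-172/(-250) - 131/(-110)) = -102*⅘ + (-172/(-250) - 131/(-110)) = -408/5 + (-172*(-1/250) - 131*(-1/110)) = -408/5 + (86/125 + 131/110) = -408/5 + 5167/2750 = -219233/2750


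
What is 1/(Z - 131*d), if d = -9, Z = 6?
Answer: 1/1185 ≈ 0.00084388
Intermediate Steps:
1/(Z - 131*d) = 1/(6 - 131*(-9)) = 1/(6 + 1179) = 1/1185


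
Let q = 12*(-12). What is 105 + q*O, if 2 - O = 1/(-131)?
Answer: -24117/131 ≈ -184.10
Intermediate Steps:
q = -144
O = 263/131 (O = 2 - 1/(-131) = 2 - 1*(-1/131) = 2 + 1/131 = 263/131 ≈ 2.0076)
105 + q*O = 105 - 144*263/131 = 105 - 37872/131 = -24117/131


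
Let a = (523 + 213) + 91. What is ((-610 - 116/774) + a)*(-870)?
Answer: -24337090/129 ≈ -1.8866e+5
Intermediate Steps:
a = 827 (a = 736 + 91 = 827)
((-610 - 116/774) + a)*(-870) = ((-610 - 116/774) + 827)*(-870) = ((-610 - 1*58/387) + 827)*(-870) = ((-610 - 58/387) + 827)*(-870) = (-236128/387 + 827)*(-870) = (83921/387)*(-870) = -24337090/129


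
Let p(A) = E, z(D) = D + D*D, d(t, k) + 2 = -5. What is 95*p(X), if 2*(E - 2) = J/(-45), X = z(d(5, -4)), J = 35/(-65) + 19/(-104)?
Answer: 119035/624 ≈ 190.76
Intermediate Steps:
J = -75/104 (J = 35*(-1/65) + 19*(-1/104) = -7/13 - 19/104 = -75/104 ≈ -0.72115)
d(t, k) = -7 (d(t, k) = -2 - 5 = -7)
z(D) = D + D²
X = 42 (X = -7*(1 - 7) = -7*(-6) = 42)
E = 1253/624 (E = 2 + (-75/104/(-45))/2 = 2 + (-75/104*(-1/45))/2 = 2 + (½)*(5/312) = 2 + 5/624 = 1253/624 ≈ 2.0080)
p(A) = 1253/624
95*p(X) = 95*(1253/624) = 119035/624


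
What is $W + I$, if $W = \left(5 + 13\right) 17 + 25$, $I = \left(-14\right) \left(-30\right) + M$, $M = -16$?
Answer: $735$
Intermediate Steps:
$I = 404$ ($I = \left(-14\right) \left(-30\right) - 16 = 420 - 16 = 404$)
$W = 331$ ($W = 18 \cdot 17 + 25 = 306 + 25 = 331$)
$W + I = 331 + 404 = 735$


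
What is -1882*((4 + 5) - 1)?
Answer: -15056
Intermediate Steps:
-1882*((4 + 5) - 1) = -1882*(9 - 1) = -1882*8 = -15056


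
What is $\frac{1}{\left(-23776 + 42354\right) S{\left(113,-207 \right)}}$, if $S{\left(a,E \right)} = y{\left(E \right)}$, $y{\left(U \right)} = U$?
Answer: $- \frac{1}{3845646} \approx -2.6003 \cdot 10^{-7}$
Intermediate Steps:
$S{\left(a,E \right)} = E$
$\frac{1}{\left(-23776 + 42354\right) S{\left(113,-207 \right)}} = \frac{1}{\left(-23776 + 42354\right) \left(-207\right)} = \frac{1}{18578} \left(- \frac{1}{207}\right) = - \frac{1}{3845646}$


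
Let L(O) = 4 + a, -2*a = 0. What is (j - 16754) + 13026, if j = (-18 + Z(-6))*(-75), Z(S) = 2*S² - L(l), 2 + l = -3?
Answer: -7478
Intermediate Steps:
a = 0 (a = -½*0 = 0)
l = -5 (l = -2 - 3 = -5)
L(O) = 4 (L(O) = 4 + 0 = 4)
Z(S) = -4 + 2*S² (Z(S) = 2*S² - 1*4 = 2*S² - 4 = -4 + 2*S²)
j = -3750 (j = (-18 + (-4 + 2*(-6)²))*(-75) = (-18 + (-4 + 2*36))*(-75) = (-18 + (-4 + 72))*(-75) = (-18 + 68)*(-75) = 50*(-75) = -3750)
(j - 16754) + 13026 = (-3750 - 16754) + 13026 = -20504 + 13026 = -7478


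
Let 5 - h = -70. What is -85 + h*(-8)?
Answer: -685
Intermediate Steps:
h = 75 (h = 5 - 1*(-70) = 5 + 70 = 75)
-85 + h*(-8) = -85 + 75*(-8) = -85 - 600 = -685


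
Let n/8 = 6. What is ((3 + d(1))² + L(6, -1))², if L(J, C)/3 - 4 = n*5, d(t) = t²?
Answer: 559504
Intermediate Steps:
n = 48 (n = 8*6 = 48)
L(J, C) = 732 (L(J, C) = 12 + 3*(48*5) = 12 + 3*240 = 12 + 720 = 732)
((3 + d(1))² + L(6, -1))² = ((3 + 1²)² + 732)² = ((3 + 1)² + 732)² = (4² + 732)² = (16 + 732)² = 748² = 559504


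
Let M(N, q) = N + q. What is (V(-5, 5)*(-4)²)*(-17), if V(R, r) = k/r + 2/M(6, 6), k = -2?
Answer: 952/15 ≈ 63.467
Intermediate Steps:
V(R, r) = ⅙ - 2/r (V(R, r) = -2/r + 2/(6 + 6) = -2/r + 2/12 = -2/r + 2*(1/12) = -2/r + ⅙ = ⅙ - 2/r)
(V(-5, 5)*(-4)²)*(-17) = (((⅙)*(-12 + 5)/5)*(-4)²)*(-17) = (((⅙)*(⅕)*(-7))*16)*(-17) = -7/30*16*(-17) = -56/15*(-17) = 952/15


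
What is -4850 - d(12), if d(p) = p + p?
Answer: -4874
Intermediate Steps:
d(p) = 2*p
-4850 - d(12) = -4850 - 2*12 = -4850 - 1*24 = -4850 - 24 = -4874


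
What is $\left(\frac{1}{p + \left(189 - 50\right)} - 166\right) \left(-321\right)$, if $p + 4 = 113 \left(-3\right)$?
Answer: $\frac{3623555}{68} \approx 53288.0$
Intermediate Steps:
$p = -343$ ($p = -4 + 113 \left(-3\right) = -4 - 339 = -343$)
$\left(\frac{1}{p + \left(189 - 50\right)} - 166\right) \left(-321\right) = \left(\frac{1}{-343 + \left(189 - 50\right)} - 166\right) \left(-321\right) = \left(\frac{1}{-343 + 139} - 166\right) \left(-321\right) = \left(\frac{1}{-204} - 166\right) \left(-321\right) = \left(- \frac{1}{204} - 166\right) \left(-321\right) = \left(- \frac{33865}{204}\right) \left(-321\right) = \frac{3623555}{68}$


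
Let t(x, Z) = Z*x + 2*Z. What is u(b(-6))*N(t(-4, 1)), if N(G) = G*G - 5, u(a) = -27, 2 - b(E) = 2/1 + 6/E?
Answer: 27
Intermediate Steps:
t(x, Z) = 2*Z + Z*x
b(E) = -6/E (b(E) = 2 - (2/1 + 6/E) = 2 - (2*1 + 6/E) = 2 - (2 + 6/E) = 2 + (-2 - 6/E) = -6/E)
N(G) = -5 + G² (N(G) = G² - 5 = -5 + G²)
u(b(-6))*N(t(-4, 1)) = -27*(-5 + (1*(2 - 4))²) = -27*(-5 + (1*(-2))²) = -27*(-5 + (-2)²) = -27*(-5 + 4) = -27*(-1) = 27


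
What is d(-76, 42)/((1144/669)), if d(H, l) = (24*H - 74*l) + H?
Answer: -418794/143 ≈ -2928.6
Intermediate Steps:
d(H, l) = -74*l + 25*H (d(H, l) = (-74*l + 24*H) + H = -74*l + 25*H)
d(-76, 42)/((1144/669)) = (-74*42 + 25*(-76))/((1144/669)) = (-3108 - 1900)/((1144*(1/669))) = -5008/1144/669 = -5008*669/1144 = -418794/143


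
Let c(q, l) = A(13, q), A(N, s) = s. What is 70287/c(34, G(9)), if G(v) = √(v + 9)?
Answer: 70287/34 ≈ 2067.3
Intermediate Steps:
G(v) = √(9 + v)
c(q, l) = q
70287/c(34, G(9)) = 70287/34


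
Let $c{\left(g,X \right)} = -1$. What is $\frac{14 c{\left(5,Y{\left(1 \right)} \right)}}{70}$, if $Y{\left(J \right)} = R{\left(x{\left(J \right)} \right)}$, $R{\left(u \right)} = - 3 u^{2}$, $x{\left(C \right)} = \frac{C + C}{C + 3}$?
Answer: $- \frac{1}{5} \approx -0.2$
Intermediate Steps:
$x{\left(C \right)} = \frac{2 C}{3 + C}$
$Y{\left(J \right)} = - \frac{12 J^{2}}{\left(3 + J\right)^{2}}$ ($Y{\left(J \right)} = - 3 \left(\frac{2 J}{3 + J}\right)^{2} = - 3 \frac{4 J^{2}}{\left(3 + J\right)^{2}} = - \frac{12 J^{2}}{\left(3 + J\right)^{2}}$)
$\frac{14 c{\left(5,Y{\left(1 \right)} \right)}}{70} = \frac{14 \left(-1\right)}{70} = \left(-14\right) \frac{1}{70} = - \frac{1}{5}$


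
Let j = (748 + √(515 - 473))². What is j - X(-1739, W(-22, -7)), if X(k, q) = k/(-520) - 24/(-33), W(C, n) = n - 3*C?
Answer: 3200579831/5720 + 1496*√42 ≈ 5.6924e+5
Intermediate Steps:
X(k, q) = 8/11 - k/520 (X(k, q) = k*(-1/520) - 24*(-1/33) = -k/520 + 8/11 = 8/11 - k/520)
j = (748 + √42)² ≈ 5.6924e+5
j - X(-1739, W(-22, -7)) = (748 + √42)² - (8/11 - 1/520*(-1739)) = (748 + √42)² - (8/11 + 1739/520) = (748 + √42)² - 1*23289/5720 = (748 + √42)² - 23289/5720 = -23289/5720 + (748 + √42)²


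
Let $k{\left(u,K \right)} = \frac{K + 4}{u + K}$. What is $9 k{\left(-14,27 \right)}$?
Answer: $\frac{279}{13} \approx 21.462$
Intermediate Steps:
$k{\left(u,K \right)} = \frac{4 + K}{K + u}$
$9 k{\left(-14,27 \right)} = 9 \frac{4 + 27}{27 - 14} = 9 \cdot \frac{1}{13} \cdot 31 = 9 \cdot \frac{31}{13} = \frac{279}{13}$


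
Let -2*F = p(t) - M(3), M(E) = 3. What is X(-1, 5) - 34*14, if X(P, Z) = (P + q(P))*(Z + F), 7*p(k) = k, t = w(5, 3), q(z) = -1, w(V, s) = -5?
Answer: -3428/7 ≈ -489.71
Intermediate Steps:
t = -5
p(k) = k/7
F = 13/7 (F = -((⅐)*(-5) - 1*3)/2 = -(-5/7 - 3)/2 = -½*(-26/7) = 13/7 ≈ 1.8571)
X(P, Z) = (-1 + P)*(13/7 + Z) (X(P, Z) = (P - 1)*(Z + 13/7) = (-1 + P)*(13/7 + Z))
X(-1, 5) - 34*14 = (-13/7 - 1*5 + (13/7)*(-1) - 1*5) - 34*14 = (-13/7 - 5 - 13/7 - 5) - 476 = -96/7 - 476 = -3428/7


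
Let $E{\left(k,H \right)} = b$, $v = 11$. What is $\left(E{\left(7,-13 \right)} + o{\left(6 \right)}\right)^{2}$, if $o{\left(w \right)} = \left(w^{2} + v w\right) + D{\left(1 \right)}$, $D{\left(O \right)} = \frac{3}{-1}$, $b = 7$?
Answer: $11236$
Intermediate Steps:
$E{\left(k,H \right)} = 7$
$D{\left(O \right)} = -3$ ($D{\left(O \right)} = 3 \left(-1\right) = -3$)
$o{\left(w \right)} = -3 + w^{2} + 11 w$ ($o{\left(w \right)} = \left(w^{2} + 11 w\right) - 3 = -3 + w^{2} + 11 w$)
$\left(E{\left(7,-13 \right)} + o{\left(6 \right)}\right)^{2} = \left(7 + \left(-3 + 6^{2} + 11 \cdot 6\right)\right)^{2} = \left(7 + \left(-3 + 36 + 66\right)\right)^{2} = \left(7 + 99\right)^{2} = 106^{2} = 11236$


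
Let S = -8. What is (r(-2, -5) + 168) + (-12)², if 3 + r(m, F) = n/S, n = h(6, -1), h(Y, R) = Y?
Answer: 1233/4 ≈ 308.25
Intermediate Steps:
n = 6
r(m, F) = -15/4 (r(m, F) = -3 + 6/(-8) = -3 + 6*(-⅛) = -3 - ¾ = -15/4)
(r(-2, -5) + 168) + (-12)² = (-15/4 + 168) + (-12)² = 657/4 + 144 = 1233/4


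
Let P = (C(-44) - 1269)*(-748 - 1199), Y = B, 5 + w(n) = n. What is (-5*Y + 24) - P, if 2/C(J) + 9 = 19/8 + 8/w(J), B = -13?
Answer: -2191978914/887 ≈ -2.4712e+6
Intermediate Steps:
w(n) = -5 + n
Y = -13
C(J) = 2/(-53/8 + 8/(-5 + J)) (C(J) = 2/(-9 + (19/8 + 8/(-5 + J))) = 2/(-53/8 + 8/(-5 + J)))
P = 2192057857/887 (P = (16*(5 - 1*(-44))/(-329 + 53*(-44)) - 1269)*(-748 - 1199) = (16*(5 + 44)/(-329 - 2332) - 1269)*(-1947) = (16*49/(-2661) - 1269)*(-1947) = (16*(-1/2661)*49 - 1269)*(-1947) = (-784/2661 - 1269)*(-1947) = -3377593/2661*(-1947) = 2192057857/887 ≈ 2.4713e+6)
(-5*Y + 24) - P = (-5*(-13) + 24) - 1*2192057857/887 = (65 + 24) - 2192057857/887 = 89 - 2192057857/887 = -2191978914/887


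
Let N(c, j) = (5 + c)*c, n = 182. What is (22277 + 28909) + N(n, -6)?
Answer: 85220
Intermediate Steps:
N(c, j) = c*(5 + c)
(22277 + 28909) + N(n, -6) = (22277 + 28909) + 182*(5 + 182) = 51186 + 182*187 = 51186 + 34034 = 85220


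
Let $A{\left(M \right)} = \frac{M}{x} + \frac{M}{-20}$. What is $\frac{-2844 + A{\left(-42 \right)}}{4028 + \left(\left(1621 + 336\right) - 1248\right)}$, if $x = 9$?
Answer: $- \frac{85397}{142110} \approx -0.60092$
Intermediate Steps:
$A{\left(M \right)} = \frac{11 M}{180}$ ($A{\left(M \right)} = \frac{M}{9} + \frac{M}{-20} = M \frac{1}{9} + M \left(- \frac{1}{20}\right) = \frac{M}{9} - \frac{M}{20} = \frac{11 M}{180}$)
$\frac{-2844 + A{\left(-42 \right)}}{4028 + \left(\left(1621 + 336\right) - 1248\right)} = \frac{-2844 + \frac{11}{180} \left(-42\right)}{4028 + \left(\left(1621 + 336\right) - 1248\right)} = \frac{-2844 - \frac{77}{30}}{4028 + \left(1957 - 1248\right)} = - \frac{85397}{30 \left(4028 + 709\right)} = - \frac{85397}{30 \cdot 4737} = \left(- \frac{85397}{30}\right) \frac{1}{4737} = - \frac{85397}{142110}$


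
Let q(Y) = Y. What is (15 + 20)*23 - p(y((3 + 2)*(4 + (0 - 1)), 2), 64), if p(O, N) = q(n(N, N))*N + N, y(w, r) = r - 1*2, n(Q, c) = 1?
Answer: 677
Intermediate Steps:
y(w, r) = -2 + r (y(w, r) = r - 2 = -2 + r)
p(O, N) = 2*N (p(O, N) = 1*N + N = N + N = 2*N)
(15 + 20)*23 - p(y((3 + 2)*(4 + (0 - 1)), 2), 64) = (15 + 20)*23 - 2*64 = 35*23 - 1*128 = 805 - 128 = 677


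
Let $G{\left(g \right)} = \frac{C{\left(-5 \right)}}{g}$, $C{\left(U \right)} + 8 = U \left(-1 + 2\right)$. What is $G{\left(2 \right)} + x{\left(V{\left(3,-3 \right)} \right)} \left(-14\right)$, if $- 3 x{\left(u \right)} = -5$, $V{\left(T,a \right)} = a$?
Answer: $- \frac{179}{6} \approx -29.833$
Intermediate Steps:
$C{\left(U \right)} = -8 + U$ ($C{\left(U \right)} = -8 + U \left(-1 + 2\right) = -8 + U 1 = -8 + U$)
$x{\left(u \right)} = \frac{5}{3}$ ($x{\left(u \right)} = \left(- \frac{1}{3}\right) \left(-5\right) = \frac{5}{3}$)
$G{\left(g \right)} = - \frac{13}{g}$ ($G{\left(g \right)} = \frac{-8 - 5}{g} = - \frac{13}{g}$)
$G{\left(2 \right)} + x{\left(V{\left(3,-3 \right)} \right)} \left(-14\right) = - \frac{13}{2} + \frac{5}{3} \left(-14\right) = \left(-13\right) \frac{1}{2} - \frac{70}{3} = - \frac{13}{2} - \frac{70}{3} = - \frac{179}{6}$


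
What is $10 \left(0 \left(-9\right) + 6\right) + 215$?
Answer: $275$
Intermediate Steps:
$10 \left(0 \left(-9\right) + 6\right) + 215 = 10 \left(0 + 6\right) + 215 = 10 \cdot 6 + 215 = 60 + 215 = 275$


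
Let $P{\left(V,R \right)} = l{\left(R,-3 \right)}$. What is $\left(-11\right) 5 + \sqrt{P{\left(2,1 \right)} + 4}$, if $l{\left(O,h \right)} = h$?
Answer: $-54$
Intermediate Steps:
$P{\left(V,R \right)} = -3$
$\left(-11\right) 5 + \sqrt{P{\left(2,1 \right)} + 4} = \left(-11\right) 5 + \sqrt{-3 + 4} = -55 + \sqrt{1} = -55 + 1 = -54$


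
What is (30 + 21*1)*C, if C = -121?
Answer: -6171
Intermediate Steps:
(30 + 21*1)*C = (30 + 21*1)*(-121) = (30 + 21)*(-121) = 51*(-121) = -6171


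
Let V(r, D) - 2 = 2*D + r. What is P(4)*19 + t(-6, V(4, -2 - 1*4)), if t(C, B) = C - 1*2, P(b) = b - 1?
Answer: 49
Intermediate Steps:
V(r, D) = 2 + r + 2*D (V(r, D) = 2 + (2*D + r) = 2 + (r + 2*D) = 2 + r + 2*D)
P(b) = -1 + b
t(C, B) = -2 + C (t(C, B) = C - 2 = -2 + C)
P(4)*19 + t(-6, V(4, -2 - 1*4)) = (-1 + 4)*19 + (-2 - 6) = 3*19 - 8 = 57 - 8 = 49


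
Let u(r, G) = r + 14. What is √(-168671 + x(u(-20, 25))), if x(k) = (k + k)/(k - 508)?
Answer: I*√11140549337/257 ≈ 410.7*I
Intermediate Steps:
u(r, G) = 14 + r
x(k) = 2*k/(-508 + k) (x(k) = (2*k)/(-508 + k) = 2*k/(-508 + k))
√(-168671 + x(u(-20, 25))) = √(-168671 + 2*(14 - 20)/(-508 + (14 - 20))) = √(-168671 + 2*(-6)/(-508 - 6)) = √(-168671 + 2*(-6)/(-514)) = √(-168671 + 2*(-6)*(-1/514)) = √(-168671 + 6/257) = √(-43348441/257) = I*√11140549337/257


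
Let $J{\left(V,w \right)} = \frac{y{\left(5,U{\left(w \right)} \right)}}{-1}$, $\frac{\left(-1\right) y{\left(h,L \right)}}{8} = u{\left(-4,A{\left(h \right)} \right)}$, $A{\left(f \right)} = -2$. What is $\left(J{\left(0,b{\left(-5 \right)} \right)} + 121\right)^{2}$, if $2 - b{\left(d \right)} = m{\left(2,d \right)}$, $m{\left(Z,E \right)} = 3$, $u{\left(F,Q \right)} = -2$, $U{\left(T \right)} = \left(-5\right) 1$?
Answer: $11025$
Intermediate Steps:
$U{\left(T \right)} = -5$
$b{\left(d \right)} = -1$ ($b{\left(d \right)} = 2 - 3 = -1$)
$y{\left(h,L \right)} = 16$ ($y{\left(h,L \right)} = \left(-8\right) \left(-2\right) = 16$)
$J{\left(V,w \right)} = -16$ ($J{\left(V,w \right)} = \frac{16}{-1} = 16 \left(-1\right) = -16$)
$\left(J{\left(0,b{\left(-5 \right)} \right)} + 121\right)^{2} = \left(-16 + 121\right)^{2} = 105^{2} = 11025$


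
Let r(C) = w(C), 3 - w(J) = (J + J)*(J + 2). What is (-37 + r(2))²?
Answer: 2500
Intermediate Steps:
w(J) = 3 - 2*J*(2 + J) (w(J) = 3 - (J + J)*(J + 2) = 3 - 2*J*(2 + J))
r(C) = 3 - 4*C - 2*C²
(-37 + r(2))² = (-37 + (3 - 4*2 - 2*2²))² = (-37 + (3 - 8 - 2*4))² = (-37 + (3 - 8 - 8))² = (-37 - 13)² = (-50)² = 2500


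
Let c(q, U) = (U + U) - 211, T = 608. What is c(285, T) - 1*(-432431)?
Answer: 433436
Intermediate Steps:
c(q, U) = -211 + 2*U (c(q, U) = 2*U - 211 = -211 + 2*U)
c(285, T) - 1*(-432431) = (-211 + 2*608) - 1*(-432431) = (-211 + 1216) + 432431 = 1005 + 432431 = 433436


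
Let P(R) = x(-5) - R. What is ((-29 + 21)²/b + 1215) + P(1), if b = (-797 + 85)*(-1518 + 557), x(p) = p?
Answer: 103404569/85529 ≈ 1209.0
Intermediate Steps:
b = 684232 (b = -712*(-961) = 684232)
P(R) = -5 - R
((-29 + 21)²/b + 1215) + P(1) = ((-29 + 21)²/684232 + 1215) + (-5 - 1*1) = ((-8)²*(1/684232) + 1215) + (-5 - 1) = (64*(1/684232) + 1215) - 6 = (8/85529 + 1215) - 6 = 103917743/85529 - 6 = 103404569/85529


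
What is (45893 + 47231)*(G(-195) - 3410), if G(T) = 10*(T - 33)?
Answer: -529875560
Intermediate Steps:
G(T) = -330 + 10*T (G(T) = 10*(-33 + T) = -330 + 10*T)
(45893 + 47231)*(G(-195) - 3410) = (45893 + 47231)*((-330 + 10*(-195)) - 3410) = 93124*((-330 - 1950) - 3410) = 93124*(-2280 - 3410) = 93124*(-5690) = -529875560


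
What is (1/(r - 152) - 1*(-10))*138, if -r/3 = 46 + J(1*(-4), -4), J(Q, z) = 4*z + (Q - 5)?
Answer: 296562/215 ≈ 1379.4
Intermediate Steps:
J(Q, z) = -5 + Q + 4*z (J(Q, z) = 4*z + (-5 + Q) = -5 + Q + 4*z)
r = -63 (r = -3*(46 + (-5 + 1*(-4) + 4*(-4))) = -3*(46 + (-5 - 4 - 16)) = -3*(46 - 25) = -3*21 = -63)
(1/(r - 152) - 1*(-10))*138 = (1/(-63 - 152) - 1*(-10))*138 = (1/(-215) + 10)*138 = (-1/215 + 10)*138 = (2149/215)*138 = 296562/215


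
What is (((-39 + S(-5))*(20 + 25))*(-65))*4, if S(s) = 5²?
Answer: 163800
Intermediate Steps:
S(s) = 25
(((-39 + S(-5))*(20 + 25))*(-65))*4 = (((-39 + 25)*(20 + 25))*(-65))*4 = (-14*45*(-65))*4 = -630*(-65)*4 = 40950*4 = 163800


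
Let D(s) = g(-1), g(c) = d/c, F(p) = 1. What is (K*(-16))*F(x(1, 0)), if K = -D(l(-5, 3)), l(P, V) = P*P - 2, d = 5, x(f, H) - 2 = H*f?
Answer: -80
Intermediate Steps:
x(f, H) = 2 + H*f
l(P, V) = -2 + P**2 (l(P, V) = P**2 - 2 = -2 + P**2)
g(c) = 5/c
D(s) = -5 (D(s) = 5/(-1) = 5*(-1) = -5)
K = 5 (K = -1*(-5) = 5)
(K*(-16))*F(x(1, 0)) = (5*(-16))*1 = -80*1 = -80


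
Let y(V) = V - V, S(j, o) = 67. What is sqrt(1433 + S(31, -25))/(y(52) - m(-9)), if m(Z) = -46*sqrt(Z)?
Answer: -5*I*sqrt(15)/69 ≈ -0.28065*I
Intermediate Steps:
y(V) = 0
sqrt(1433 + S(31, -25))/(y(52) - m(-9)) = sqrt(1433 + 67)/(0 - (-46)*sqrt(-9)) = sqrt(1500)/(0 - (-46)*3*I) = (10*sqrt(15))/(0 - (-138)*I) = (10*sqrt(15))/(0 + 138*I) = (10*sqrt(15))/((138*I)) = (10*sqrt(15))*(-I/138) = -5*I*sqrt(15)/69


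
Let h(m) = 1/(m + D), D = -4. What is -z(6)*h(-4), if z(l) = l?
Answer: ¾ ≈ 0.75000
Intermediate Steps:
h(m) = 1/(-4 + m) (h(m) = 1/(m - 4) = 1/(-4 + m))
-z(6)*h(-4) = -6/(-4 - 4) = -6/(-8) = -6*(-⅛) = -(-3)/4 = -1*(-¾) = ¾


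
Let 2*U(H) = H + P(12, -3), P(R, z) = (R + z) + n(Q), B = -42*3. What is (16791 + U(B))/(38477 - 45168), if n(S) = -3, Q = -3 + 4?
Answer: -16731/6691 ≈ -2.5005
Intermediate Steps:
B = -126
Q = 1
P(R, z) = -3 + R + z (P(R, z) = (R + z) - 3 = -3 + R + z)
U(H) = 3 + H/2 (U(H) = (H + (-3 + 12 - 3))/2 = (H + 6)/2 = (6 + H)/2 = 3 + H/2)
(16791 + U(B))/(38477 - 45168) = (16791 + (3 + (1/2)*(-126)))/(38477 - 45168) = (16791 + (3 - 63))/(-6691) = (16791 - 60)*(-1/6691) = 16731*(-1/6691) = -16731/6691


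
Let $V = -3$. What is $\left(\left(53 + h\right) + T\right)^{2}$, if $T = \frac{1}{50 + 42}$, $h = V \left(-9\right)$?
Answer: $\frac{54184321}{8464} \approx 6401.7$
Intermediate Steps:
$h = 27$ ($h = \left(-3\right) \left(-9\right) = 27$)
$T = \frac{1}{92} \approx 0.01087$
$\left(\left(53 + h\right) + T\right)^{2} = \left(\left(53 + 27\right) + \frac{1}{92}\right)^{2} = \left(80 + \frac{1}{92}\right)^{2} = \left(\frac{7361}{92}\right)^{2} = \frac{54184321}{8464}$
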